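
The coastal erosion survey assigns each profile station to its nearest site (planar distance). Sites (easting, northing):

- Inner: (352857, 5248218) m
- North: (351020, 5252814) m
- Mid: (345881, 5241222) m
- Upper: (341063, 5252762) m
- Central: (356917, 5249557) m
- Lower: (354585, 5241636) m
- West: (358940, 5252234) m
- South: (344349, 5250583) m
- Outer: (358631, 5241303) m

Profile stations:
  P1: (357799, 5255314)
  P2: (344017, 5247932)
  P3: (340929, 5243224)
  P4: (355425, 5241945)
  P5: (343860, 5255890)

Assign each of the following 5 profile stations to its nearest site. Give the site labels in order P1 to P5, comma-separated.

West, South, Mid, Lower, Upper

P1 → West (d²=10788281.00)
P2 → South (d²=7138025.00)
P3 → Mid (d²=28530308.00)
P4 → Lower (d²=801081.00)
P5 → Upper (d²=17607593.00)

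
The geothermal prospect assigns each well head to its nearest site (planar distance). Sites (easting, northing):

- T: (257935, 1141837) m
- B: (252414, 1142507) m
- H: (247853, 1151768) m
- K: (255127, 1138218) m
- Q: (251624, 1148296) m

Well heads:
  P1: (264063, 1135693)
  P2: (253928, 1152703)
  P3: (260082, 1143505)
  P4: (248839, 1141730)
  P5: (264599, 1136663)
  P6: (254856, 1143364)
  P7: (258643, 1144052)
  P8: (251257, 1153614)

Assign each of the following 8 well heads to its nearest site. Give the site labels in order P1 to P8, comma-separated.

P1 → T (d²=75301120.00)
P2 → Q (d²=24730065.00)
P3 → T (d²=7391833.00)
P4 → B (d²=13384354.00)
P5 → T (d²=71179172.00)
P6 → B (d²=6697813.00)
P7 → T (d²=5407489.00)
P8 → H (d²=14994932.00)

T, Q, T, B, T, B, T, H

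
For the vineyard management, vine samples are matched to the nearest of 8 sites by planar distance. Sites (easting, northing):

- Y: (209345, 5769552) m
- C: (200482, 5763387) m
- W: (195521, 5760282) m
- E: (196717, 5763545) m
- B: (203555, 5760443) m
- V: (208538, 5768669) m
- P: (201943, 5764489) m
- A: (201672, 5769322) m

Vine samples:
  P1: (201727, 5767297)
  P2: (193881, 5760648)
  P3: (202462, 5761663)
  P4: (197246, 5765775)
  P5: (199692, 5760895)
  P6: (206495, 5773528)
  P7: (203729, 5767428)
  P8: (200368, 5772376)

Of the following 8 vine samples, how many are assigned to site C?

1

P1 → A
P2 → W
P3 → B
P4 → E
P5 → C
P6 → Y
P7 → A
P8 → A
1 of the 8 goes to C.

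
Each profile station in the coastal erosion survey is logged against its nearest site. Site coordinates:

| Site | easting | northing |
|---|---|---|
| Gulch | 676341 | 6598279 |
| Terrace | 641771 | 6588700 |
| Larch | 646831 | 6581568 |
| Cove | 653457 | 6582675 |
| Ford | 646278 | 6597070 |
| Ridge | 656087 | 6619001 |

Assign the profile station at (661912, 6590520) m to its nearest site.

Cove

Squared distances to each site:
Gulch: 268398122.000; Terrace: 408972281.000; Larch: 307574865.000; Cove: 133031050.000; Ford: 287324456.000; Ridge: 845097986.000.
Minimum at Cove.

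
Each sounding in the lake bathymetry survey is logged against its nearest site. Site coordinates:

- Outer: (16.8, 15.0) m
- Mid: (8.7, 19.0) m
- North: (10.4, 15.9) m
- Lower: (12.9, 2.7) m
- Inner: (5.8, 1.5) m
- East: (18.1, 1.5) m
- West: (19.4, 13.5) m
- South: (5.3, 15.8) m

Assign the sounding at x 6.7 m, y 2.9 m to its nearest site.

Squared distances to each site:
Outer: 248.420; Mid: 263.210; North: 182.690; Lower: 38.480; Inner: 2.770; East: 131.920; West: 273.650; South: 168.370.
Minimum at Inner.

Inner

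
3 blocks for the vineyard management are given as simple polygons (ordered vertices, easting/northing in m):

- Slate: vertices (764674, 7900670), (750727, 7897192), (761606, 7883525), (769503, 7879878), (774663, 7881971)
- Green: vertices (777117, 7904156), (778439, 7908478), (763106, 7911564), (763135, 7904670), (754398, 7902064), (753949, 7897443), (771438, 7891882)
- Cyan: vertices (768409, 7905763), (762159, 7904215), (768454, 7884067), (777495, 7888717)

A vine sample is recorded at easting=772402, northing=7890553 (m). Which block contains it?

Cyan

Cast a ray rightward from (772402, 7890553). For each polygon, the edges (by vertex number in listed order) whose endpoints lie on opposite sides of northing = 7890553, where each meets that height, and whether that is right or left of the point:
Slate: 2–3 at easting≈756011.7 (left), 5–1 at easting≈770078.5 (left) → 0 crossings.
Green: no edge straddles that height → 0 crossings.
Cyan: 2–3 at easting≈766427.5 (left), 4–1 at easting≈776516.4 (right) → 1 crossing.
Only Cyan has an odd count, so the point is inside Cyan.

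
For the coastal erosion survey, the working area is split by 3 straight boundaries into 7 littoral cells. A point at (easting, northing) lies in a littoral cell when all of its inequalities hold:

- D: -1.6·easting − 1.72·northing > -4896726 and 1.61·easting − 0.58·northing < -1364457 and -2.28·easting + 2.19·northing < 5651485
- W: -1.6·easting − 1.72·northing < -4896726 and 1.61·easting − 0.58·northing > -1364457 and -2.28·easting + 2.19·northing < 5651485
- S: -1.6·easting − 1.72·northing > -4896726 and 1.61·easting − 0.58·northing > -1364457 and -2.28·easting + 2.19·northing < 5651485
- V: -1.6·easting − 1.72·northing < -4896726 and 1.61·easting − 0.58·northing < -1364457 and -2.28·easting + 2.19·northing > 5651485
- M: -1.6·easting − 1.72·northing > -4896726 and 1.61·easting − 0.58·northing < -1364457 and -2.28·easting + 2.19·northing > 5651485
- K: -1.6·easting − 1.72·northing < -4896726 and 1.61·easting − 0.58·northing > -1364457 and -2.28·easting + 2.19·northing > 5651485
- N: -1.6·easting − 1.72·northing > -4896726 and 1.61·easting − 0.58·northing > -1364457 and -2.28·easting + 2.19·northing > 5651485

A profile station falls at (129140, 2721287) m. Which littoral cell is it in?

M

-1.6·129140 − 1.72·2721287 = -4887237.640, which is > -4896726
1.61·129140 − 0.58·2721287 = -1370431.060, which is < -1364457
-2.28·129140 + 2.19·2721287 = 5665179.330, which is > 5651485
This sign pattern matches M.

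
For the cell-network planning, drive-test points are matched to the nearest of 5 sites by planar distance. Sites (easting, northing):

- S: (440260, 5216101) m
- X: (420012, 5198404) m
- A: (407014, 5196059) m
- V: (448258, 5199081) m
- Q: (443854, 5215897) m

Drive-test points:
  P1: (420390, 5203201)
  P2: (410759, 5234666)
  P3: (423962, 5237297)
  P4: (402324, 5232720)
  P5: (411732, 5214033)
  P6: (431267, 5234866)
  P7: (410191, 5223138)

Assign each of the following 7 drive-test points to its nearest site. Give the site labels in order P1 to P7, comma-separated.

P1 → X (d²=23154093.00)
P2 → S (d²=1214968226.00)
P3 → S (d²=714895220.00)
P4 → A (d²=1366025021.00)
P5 → X (d²=312824041.00)
P6 → S (d²=432999274.00)
P7 → X (d²=708222797.00)

X, S, S, A, X, S, X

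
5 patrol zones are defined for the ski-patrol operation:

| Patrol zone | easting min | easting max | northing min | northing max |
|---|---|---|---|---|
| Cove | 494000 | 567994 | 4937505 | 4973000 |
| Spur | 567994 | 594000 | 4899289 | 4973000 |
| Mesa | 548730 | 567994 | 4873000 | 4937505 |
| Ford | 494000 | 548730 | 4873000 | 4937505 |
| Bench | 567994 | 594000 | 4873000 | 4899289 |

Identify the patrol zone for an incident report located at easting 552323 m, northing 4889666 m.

The point has easting = 552323 and northing = 4889666.
Only Mesa satisfies 548730 ≤ easting ≤ 567994 and 4873000 ≤ northing ≤ 4937505.

Mesa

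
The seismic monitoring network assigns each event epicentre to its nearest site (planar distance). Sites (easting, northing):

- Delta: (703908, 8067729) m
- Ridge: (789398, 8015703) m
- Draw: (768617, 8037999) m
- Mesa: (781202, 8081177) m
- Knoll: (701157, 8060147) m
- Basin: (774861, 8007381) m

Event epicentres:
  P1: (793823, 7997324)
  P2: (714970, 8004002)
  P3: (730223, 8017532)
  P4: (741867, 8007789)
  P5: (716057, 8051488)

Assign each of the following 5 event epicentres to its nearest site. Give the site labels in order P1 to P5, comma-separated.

Ridge, Knoll, Draw, Basin, Knoll

P1 → Ridge (d²=357368266.00)
P2 → Knoll (d²=3343059994.00)
P3 → Draw (d²=1892997325.00)
P4 → Basin (d²=1088770500.00)
P5 → Knoll (d²=296988281.00)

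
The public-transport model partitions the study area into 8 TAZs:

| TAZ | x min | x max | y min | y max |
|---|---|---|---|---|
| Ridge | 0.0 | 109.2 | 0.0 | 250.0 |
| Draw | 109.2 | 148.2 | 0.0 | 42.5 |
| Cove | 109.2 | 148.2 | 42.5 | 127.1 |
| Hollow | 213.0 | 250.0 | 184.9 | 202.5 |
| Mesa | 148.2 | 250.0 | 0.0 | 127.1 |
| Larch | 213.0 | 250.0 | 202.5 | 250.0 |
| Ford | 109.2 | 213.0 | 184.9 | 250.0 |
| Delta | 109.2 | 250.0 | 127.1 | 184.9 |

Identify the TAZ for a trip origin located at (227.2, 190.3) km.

The point has x = 227.2 and y = 190.3.
Only Hollow satisfies 213.0 ≤ x ≤ 250.0 and 184.9 ≤ y ≤ 202.5.

Hollow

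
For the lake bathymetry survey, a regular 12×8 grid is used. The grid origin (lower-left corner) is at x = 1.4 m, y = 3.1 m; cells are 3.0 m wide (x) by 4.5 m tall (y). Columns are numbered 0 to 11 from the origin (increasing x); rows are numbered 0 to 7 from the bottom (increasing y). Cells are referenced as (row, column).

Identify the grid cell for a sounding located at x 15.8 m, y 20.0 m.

(3, 4)

Column index: ⌊(15.8 − 1.4) / 3.0⌋ = ⌊4.800⌋ = 4
Row offset from origin: ⌊(20.0 − 3.1) / 4.5⌋ = ⌊3.756⌋ = 3 → row 3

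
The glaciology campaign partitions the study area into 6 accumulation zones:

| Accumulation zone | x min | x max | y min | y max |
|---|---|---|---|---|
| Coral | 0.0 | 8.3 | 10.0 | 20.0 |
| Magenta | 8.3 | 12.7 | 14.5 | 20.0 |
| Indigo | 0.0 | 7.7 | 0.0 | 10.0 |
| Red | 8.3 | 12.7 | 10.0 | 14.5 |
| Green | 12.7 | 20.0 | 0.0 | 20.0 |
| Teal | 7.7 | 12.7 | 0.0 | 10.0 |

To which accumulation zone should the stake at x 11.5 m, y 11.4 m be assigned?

Red

The point has x = 11.5 and y = 11.4.
Only Red satisfies 8.3 ≤ x ≤ 12.7 and 10.0 ≤ y ≤ 14.5.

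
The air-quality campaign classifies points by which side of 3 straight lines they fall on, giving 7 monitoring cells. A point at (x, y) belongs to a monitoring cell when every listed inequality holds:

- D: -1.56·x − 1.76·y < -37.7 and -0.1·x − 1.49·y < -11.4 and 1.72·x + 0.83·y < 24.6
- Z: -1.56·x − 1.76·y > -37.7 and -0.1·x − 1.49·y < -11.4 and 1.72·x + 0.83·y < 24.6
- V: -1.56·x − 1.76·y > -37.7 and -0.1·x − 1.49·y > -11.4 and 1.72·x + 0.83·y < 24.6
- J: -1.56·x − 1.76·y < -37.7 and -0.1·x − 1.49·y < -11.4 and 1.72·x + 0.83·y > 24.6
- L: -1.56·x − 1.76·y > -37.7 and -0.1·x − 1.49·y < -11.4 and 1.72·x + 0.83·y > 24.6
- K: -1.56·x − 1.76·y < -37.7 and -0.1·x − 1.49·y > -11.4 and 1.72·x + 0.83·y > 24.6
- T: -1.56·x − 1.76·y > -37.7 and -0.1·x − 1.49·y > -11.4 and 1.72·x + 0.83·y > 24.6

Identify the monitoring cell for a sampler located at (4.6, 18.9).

D

-1.56·4.6 − 1.76·18.9 = -40.440, which is < -37.7
-0.1·4.6 − 1.49·18.9 = -28.621, which is < -11.4
1.72·4.6 + 0.83·18.9 = 23.599, which is < 24.6
This sign pattern matches D.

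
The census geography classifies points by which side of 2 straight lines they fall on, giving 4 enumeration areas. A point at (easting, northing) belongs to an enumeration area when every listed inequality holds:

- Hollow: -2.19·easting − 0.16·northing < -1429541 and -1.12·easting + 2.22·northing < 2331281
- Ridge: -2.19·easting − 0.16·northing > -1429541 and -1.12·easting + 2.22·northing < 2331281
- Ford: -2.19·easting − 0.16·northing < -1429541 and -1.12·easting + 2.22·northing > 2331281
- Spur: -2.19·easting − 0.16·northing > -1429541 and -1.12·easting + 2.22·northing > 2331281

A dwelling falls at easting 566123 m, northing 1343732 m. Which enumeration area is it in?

Ford

-2.19·566123 − 0.16·1343732 = -1454806.490, which is < -1429541
-1.12·566123 + 2.22·1343732 = 2349027.280, which is > 2331281
This sign pattern matches Ford.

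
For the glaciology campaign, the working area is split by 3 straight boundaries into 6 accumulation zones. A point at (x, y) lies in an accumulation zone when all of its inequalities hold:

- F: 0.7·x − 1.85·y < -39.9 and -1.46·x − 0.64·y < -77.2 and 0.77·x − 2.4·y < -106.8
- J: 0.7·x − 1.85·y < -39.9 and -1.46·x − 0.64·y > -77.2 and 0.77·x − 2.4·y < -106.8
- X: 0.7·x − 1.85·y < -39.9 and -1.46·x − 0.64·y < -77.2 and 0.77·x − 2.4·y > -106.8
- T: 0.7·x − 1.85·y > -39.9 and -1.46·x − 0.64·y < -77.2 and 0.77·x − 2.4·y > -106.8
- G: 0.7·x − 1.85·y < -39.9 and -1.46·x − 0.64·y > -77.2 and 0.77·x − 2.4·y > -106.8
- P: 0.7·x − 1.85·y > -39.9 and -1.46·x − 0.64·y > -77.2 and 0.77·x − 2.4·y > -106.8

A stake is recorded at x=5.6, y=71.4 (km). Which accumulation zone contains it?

J

0.7·5.6 − 1.85·71.4 = -128.170, which is < -39.9
-1.46·5.6 − 0.64·71.4 = -53.872, which is > -77.2
0.77·5.6 − 2.4·71.4 = -167.048, which is < -106.8
This sign pattern matches J.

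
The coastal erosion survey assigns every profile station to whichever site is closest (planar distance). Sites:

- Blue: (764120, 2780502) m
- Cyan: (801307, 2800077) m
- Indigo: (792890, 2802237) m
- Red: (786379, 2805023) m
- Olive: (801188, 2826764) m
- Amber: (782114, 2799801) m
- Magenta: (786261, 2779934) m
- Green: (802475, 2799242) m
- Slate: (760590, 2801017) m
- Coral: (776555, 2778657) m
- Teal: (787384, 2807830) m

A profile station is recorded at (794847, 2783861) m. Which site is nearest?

Squared distances to each site:
Blue: 955431410.000; Cyan: 304690256.000; Indigo: 341507225.000; Red: 519537268.000; Olive: 1880875690.000; Amber: 416212889.000; Magenta: 89140725.000; Green: 294761545.000; Slate: 1467870385.000; Coral: 361678880.000; Teal: 630209330.000.
Minimum at Magenta.

Magenta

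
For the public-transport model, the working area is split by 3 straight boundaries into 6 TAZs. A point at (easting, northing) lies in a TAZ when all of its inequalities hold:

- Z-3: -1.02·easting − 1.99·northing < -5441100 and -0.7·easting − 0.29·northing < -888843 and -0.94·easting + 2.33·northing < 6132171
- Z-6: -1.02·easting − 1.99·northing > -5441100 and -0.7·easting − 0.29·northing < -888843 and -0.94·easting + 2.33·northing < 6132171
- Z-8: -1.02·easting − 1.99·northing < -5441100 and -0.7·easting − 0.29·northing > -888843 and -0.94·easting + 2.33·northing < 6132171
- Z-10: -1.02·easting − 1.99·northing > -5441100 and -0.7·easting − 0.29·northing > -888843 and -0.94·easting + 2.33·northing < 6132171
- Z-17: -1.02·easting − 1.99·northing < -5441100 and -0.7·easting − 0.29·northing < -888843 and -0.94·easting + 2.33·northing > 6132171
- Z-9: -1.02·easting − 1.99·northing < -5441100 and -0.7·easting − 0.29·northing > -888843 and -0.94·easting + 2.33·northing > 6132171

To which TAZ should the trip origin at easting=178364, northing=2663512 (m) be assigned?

Z-3

-1.02·178364 − 1.99·2663512 = -5482320.160, which is < -5441100
-0.7·178364 − 0.29·2663512 = -897273.280, which is < -888843
-0.94·178364 + 2.33·2663512 = 6038320.800, which is < 6132171
This sign pattern matches Z-3.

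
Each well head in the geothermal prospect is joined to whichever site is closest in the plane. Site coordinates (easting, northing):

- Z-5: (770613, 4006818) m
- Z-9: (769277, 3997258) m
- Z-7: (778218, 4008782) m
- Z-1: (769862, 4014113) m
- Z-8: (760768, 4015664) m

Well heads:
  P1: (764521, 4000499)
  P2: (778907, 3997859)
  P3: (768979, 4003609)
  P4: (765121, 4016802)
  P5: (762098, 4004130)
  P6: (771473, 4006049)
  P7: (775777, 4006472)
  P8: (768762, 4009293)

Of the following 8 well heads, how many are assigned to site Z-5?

4

P1 → Z-9
P2 → Z-9
P3 → Z-5
P4 → Z-8
P5 → Z-5
P6 → Z-5
P7 → Z-7
P8 → Z-5
4 of the 8 go to Z-5.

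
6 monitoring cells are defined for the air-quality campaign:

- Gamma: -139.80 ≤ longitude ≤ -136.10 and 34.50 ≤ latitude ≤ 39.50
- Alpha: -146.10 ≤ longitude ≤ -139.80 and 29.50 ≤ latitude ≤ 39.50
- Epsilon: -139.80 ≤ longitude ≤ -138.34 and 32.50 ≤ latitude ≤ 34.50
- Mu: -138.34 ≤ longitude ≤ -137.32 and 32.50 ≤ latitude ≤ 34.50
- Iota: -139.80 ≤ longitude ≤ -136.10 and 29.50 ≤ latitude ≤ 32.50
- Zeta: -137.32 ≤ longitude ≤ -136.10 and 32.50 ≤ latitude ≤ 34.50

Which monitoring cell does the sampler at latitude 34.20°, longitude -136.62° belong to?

Zeta

The point has longitude = -136.62 and latitude = 34.20.
Only Zeta satisfies -137.32 ≤ longitude ≤ -136.10 and 32.50 ≤ latitude ≤ 34.50.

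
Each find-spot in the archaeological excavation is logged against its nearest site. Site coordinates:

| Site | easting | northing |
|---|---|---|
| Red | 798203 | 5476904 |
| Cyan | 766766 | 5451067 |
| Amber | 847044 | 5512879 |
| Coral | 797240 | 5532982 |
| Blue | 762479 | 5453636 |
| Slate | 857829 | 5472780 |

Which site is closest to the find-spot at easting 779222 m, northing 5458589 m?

Cyan

Squared distances to each site:
Red: 695717586.000; Cyan: 211732420.000; Amber: 7547227784.000; Coral: 5858966773.000; Blue: 304860258.000; Slate: 6380444930.000.
Minimum at Cyan.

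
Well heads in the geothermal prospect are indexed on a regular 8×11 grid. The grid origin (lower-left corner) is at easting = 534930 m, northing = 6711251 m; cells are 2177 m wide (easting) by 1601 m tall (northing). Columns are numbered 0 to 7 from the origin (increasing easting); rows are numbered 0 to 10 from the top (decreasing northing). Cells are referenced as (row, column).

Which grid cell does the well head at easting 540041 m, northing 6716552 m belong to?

Column index: ⌊(540041 − 534930) / 2177⌋ = ⌊2.348⌋ = 2
Row offset from origin: ⌊(6716552 − 6711251) / 1601⌋ = ⌊3.311⌋ = 3 → row 7 (counted from top)

(7, 2)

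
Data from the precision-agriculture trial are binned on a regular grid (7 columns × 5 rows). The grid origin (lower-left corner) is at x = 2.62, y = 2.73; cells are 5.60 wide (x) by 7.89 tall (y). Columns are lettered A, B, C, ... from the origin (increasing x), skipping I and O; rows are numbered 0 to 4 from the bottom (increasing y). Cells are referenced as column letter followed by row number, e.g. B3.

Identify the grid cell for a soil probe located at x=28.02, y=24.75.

Column index: ⌊(28.02 − 2.62) / 5.60⌋ = ⌊4.536⌋ = 4 → column E
Row offset from origin: ⌊(24.75 − 2.73) / 7.89⌋ = ⌊2.791⌋ = 2 → row 2

E2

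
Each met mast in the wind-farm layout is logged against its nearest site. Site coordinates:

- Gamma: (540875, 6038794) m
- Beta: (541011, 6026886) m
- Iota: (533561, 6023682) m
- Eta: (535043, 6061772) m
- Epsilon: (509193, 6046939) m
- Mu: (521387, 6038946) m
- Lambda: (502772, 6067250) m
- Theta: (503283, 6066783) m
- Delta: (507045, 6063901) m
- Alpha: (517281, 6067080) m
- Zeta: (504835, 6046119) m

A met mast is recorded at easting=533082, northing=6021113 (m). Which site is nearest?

Squared distances to each site:
Gamma: 373348610.000; Beta: 96196570.000; Iota: 6829202.000; Eta: 1656999802.000; Epsilon: 1237666597.000; Mu: 454788914.000; Lambda: 3047318869.000; Theta: 2973729301.000; Delta: 2508738313.000; Alpha: 2362636690.000; Zeta: 1423193045.000.
Minimum at Iota.

Iota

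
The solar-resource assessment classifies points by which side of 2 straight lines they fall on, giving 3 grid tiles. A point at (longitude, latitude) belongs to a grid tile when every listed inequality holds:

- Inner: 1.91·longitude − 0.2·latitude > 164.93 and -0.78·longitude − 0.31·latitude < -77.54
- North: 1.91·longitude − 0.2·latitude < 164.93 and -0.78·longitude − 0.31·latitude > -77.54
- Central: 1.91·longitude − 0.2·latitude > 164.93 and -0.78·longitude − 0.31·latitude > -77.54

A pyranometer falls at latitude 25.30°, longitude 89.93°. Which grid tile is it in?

Inner

1.91·89.93 − 0.2·25.30 = 166.706, which is > 164.93
-0.78·89.93 − 0.31·25.30 = -77.988, which is < -77.54
This sign pattern matches Inner.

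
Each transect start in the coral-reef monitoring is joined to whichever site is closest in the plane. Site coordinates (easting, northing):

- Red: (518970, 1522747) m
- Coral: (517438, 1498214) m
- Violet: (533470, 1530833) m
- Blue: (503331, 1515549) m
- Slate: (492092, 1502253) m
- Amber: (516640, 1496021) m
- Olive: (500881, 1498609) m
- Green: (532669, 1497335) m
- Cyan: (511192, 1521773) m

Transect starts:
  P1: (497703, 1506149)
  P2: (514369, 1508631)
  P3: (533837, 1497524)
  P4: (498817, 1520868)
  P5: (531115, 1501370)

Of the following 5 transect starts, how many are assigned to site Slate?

P1 → Slate
P2 → Coral
P3 → Green
P4 → Blue
P5 → Green
1 of the 5 goes to Slate.

1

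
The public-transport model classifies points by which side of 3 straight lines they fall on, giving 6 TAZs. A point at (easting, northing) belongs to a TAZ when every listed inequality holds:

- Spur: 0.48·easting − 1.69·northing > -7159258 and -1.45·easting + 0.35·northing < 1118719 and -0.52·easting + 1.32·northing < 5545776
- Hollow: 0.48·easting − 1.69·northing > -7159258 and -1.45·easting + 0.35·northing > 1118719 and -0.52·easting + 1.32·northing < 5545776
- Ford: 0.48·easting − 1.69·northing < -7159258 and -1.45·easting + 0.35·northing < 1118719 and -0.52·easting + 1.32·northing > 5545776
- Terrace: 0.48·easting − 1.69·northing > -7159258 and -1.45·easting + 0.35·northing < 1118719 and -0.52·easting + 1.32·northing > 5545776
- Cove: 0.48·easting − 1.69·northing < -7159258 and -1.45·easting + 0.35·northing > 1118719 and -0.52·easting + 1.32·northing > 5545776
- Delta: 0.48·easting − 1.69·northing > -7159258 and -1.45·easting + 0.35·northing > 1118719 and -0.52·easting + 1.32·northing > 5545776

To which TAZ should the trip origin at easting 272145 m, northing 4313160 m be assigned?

0.48·272145 − 1.69·4313160 = -7158610.800, which is > -7159258
-1.45·272145 + 0.35·4313160 = 1114995.750, which is < 1118719
-0.52·272145 + 1.32·4313160 = 5551855.800, which is > 5545776
This sign pattern matches Terrace.

Terrace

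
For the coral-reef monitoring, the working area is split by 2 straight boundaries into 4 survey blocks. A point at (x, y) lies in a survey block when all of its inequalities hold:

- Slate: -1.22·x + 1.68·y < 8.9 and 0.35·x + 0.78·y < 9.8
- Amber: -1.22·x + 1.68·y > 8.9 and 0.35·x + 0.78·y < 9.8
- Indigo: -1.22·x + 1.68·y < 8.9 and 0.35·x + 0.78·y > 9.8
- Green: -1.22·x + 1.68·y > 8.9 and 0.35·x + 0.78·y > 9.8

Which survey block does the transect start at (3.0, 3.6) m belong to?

-1.22·3.0 + 1.68·3.6 = 2.388, which is < 8.9
0.35·3.0 + 0.78·3.6 = 3.858, which is < 9.8
This sign pattern matches Slate.

Slate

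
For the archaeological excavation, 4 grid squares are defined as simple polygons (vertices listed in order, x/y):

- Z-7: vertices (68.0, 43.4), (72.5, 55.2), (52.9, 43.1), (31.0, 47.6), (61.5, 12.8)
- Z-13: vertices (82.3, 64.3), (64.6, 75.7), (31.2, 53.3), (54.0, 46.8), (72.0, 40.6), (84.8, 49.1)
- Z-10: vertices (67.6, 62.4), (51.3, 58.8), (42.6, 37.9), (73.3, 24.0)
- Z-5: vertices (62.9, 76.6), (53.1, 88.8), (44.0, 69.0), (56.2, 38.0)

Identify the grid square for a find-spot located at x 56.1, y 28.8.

Cast a ray rightward from (56.1, 28.8). For each polygon, the edges (by vertex number in listed order) whose endpoints lie on opposite sides of y = 28.8, where each meets that height, and whether that is right or left of the point:
Z-7: 4–5 at x≈47.48 (left), 5–1 at x≈64.90 (right) → 1 crossing.
Z-13: no edge straddles that height → 0 crossings.
Z-10: 3–4 at x≈62.70 (right), 4–1 at x≈72.59 (right) → 2 crossings.
Z-5: no edge straddles that height → 0 crossings.
Only Z-7 has an odd count, so the point is inside Z-7.

Z-7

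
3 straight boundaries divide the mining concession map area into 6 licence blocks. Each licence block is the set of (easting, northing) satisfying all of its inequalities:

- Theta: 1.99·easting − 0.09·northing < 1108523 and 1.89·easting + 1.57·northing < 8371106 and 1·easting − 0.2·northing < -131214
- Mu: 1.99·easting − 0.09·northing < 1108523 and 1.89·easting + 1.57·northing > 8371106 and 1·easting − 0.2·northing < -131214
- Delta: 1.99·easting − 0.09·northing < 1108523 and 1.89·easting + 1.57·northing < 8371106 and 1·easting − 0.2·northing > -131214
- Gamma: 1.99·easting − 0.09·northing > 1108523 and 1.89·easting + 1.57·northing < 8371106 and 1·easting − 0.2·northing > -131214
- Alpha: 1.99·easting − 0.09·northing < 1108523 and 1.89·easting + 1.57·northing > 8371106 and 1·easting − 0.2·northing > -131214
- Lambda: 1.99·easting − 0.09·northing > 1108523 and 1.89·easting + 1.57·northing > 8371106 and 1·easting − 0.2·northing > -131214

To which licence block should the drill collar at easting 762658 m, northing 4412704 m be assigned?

1.99·762658 − 0.09·4412704 = 1120546.060, which is > 1108523
1.89·762658 + 1.57·4412704 = 8369368.900, which is < 8371106
1·762658 − 0.2·4412704 = -119882.800, which is > -131214
This sign pattern matches Gamma.

Gamma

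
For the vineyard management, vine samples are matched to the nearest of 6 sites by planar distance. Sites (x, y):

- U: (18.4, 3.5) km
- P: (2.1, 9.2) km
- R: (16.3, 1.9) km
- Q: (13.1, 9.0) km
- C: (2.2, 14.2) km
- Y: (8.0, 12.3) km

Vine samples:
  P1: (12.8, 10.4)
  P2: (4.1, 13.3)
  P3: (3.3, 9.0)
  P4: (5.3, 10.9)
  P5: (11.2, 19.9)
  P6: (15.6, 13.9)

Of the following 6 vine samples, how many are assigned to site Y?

P1 → Q
P2 → C
P3 → P
P4 → Y
P5 → Y
P6 → Q
2 of the 6 go to Y.

2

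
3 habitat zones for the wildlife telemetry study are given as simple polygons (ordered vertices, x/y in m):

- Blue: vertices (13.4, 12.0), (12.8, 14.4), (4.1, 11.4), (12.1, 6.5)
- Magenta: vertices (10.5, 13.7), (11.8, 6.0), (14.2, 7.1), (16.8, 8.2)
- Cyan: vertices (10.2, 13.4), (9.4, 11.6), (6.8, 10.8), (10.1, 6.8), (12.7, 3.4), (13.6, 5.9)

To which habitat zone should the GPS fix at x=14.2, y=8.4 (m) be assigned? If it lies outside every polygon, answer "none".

Magenta

Cast a ray rightward from (14.2, 8.4). For each polygon, the edges (by vertex number in listed order) whose endpoints lie on opposite sides of y = 8.4, where each meets that height, and whether that is right or left of the point:
Blue: 3–4 at x≈9.00 (left), 4–1 at x≈12.55 (left) → 0 crossings.
Magenta: 1–2 at x≈11.39 (left), 4–1 at x≈16.57 (right) → 1 crossing.
Cyan: 3–4 at x≈8.78 (left), 6–1 at x≈12.47 (left) → 0 crossings.
Only Magenta has an odd count, so the point is inside Magenta.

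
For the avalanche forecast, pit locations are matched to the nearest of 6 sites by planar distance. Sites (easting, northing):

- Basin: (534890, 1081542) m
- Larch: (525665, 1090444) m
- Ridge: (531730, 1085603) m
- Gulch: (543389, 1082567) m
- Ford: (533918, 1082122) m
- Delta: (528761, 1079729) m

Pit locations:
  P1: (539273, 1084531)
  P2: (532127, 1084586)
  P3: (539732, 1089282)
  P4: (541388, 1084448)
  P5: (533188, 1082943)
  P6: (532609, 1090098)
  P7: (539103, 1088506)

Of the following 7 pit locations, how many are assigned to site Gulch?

P1 → Gulch
P2 → Ridge
P3 → Gulch
P4 → Gulch
P5 → Ford
P6 → Ridge
P7 → Gulch
4 of the 7 go to Gulch.

4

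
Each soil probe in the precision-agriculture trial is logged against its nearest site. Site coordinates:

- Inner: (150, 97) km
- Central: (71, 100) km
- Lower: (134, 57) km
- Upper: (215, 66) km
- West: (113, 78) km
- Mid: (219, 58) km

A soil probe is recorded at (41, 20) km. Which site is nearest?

Central

Squared distances to each site:
Inner: 17810.000; Central: 7300.000; Lower: 10018.000; Upper: 32392.000; West: 8548.000; Mid: 33128.000.
Minimum at Central.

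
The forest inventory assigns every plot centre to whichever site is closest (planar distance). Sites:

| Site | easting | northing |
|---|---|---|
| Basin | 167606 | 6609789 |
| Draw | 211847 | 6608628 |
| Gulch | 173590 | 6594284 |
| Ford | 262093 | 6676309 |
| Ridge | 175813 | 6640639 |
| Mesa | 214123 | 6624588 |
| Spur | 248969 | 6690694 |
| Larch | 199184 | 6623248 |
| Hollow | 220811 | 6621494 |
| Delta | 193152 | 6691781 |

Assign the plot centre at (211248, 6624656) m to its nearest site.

Mesa

Squared distances to each site:
Basin: 2125651853.000; Draw: 257255585.000; Gulch: 2340583348.000; Ford: 5253246434.000; Ridge: 1511095514.000; Mesa: 8270249.000; Spur: 5783891285.000; Larch: 147522560.000; Hollow: 101449213.000; Delta: 4833230841.000.
Minimum at Mesa.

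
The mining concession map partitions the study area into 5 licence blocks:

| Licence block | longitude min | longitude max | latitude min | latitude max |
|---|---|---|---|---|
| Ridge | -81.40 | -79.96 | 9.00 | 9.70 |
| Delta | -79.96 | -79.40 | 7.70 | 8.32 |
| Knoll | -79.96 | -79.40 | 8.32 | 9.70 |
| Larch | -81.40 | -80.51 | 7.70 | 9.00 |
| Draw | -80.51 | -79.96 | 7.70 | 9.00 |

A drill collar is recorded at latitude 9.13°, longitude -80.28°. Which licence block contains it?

Ridge

The point has longitude = -80.28 and latitude = 9.13.
Only Ridge satisfies -81.40 ≤ longitude ≤ -79.96 and 9.00 ≤ latitude ≤ 9.70.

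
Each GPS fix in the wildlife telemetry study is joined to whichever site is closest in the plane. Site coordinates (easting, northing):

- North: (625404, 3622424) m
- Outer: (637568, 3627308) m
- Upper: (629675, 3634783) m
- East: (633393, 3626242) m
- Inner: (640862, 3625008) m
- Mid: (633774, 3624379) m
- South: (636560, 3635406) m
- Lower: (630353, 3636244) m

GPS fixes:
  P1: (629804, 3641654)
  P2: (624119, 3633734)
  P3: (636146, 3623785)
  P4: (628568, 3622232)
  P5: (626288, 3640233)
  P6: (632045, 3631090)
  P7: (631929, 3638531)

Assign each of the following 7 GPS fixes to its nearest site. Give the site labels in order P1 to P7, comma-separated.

P1 → Lower (d²=29569501.00)
P2 → Upper (d²=31969537.00)
P3 → Mid (d²=5979220.00)
P4 → North (d²=10047760.00)
P5 → Lower (d²=32436346.00)
P6 → Upper (d²=19255149.00)
P7 → Lower (d²=7714145.00)

Lower, Upper, Mid, North, Lower, Upper, Lower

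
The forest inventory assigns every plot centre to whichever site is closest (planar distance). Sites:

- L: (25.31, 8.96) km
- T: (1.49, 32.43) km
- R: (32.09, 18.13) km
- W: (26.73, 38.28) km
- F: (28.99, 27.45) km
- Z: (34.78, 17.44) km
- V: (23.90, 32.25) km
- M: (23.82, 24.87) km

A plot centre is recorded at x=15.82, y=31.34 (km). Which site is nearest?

Squared distances to each site:
L: 590.924; T: 206.537; R: 439.217; W: 167.192; F: 188.581; Z: 552.692; V: 66.114; M: 105.861.
Minimum at V.

V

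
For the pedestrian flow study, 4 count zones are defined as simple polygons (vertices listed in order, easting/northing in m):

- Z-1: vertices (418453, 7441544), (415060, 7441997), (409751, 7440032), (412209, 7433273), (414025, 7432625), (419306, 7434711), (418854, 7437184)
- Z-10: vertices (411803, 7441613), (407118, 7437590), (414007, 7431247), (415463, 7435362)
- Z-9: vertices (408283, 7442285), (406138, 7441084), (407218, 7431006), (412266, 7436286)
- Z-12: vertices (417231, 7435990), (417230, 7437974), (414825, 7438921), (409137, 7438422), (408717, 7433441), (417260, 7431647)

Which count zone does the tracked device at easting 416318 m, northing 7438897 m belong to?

Z-1

Cast a ray rightward from (416318, 7438897). For each polygon, the edges (by vertex number in listed order) whose endpoints lie on opposite sides of northing = 7438897, where each meets that height, and whether that is right or left of the point:
Z-1: 3–4 at easting≈410163.8 (left), 7–1 at easting≈418696.5 (right) → 1 crossing.
Z-10: 1–2 at easting≈408640.1 (left), 4–1 at easting≈413393.2 (left) → 0 crossings.
Z-9: 2–3 at easting≈406372.4 (left), 4–1 at easting≈410532.4 (left) → 0 crossings.
Z-12: 2–3 at easting≈414886.0 (left), 3–4 at easting≈414551.4 (left) → 0 crossings.
Only Z-1 has an odd count, so the point is inside Z-1.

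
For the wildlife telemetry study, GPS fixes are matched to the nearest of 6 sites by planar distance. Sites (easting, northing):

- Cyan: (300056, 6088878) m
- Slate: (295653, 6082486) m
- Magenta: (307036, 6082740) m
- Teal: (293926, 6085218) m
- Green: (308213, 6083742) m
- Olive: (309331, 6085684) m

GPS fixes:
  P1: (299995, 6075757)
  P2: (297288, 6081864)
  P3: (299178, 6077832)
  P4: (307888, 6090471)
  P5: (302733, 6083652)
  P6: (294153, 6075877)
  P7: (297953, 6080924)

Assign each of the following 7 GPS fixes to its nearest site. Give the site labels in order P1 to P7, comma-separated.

P1 → Slate (d²=64132405.00)
P2 → Slate (d²=3060109.00)
P3 → Slate (d²=34085341.00)
P4 → Olive (d²=24997618.00)
P5 → Magenta (d²=19347553.00)
P6 → Slate (d²=45928881.00)
P7 → Slate (d²=7729844.00)

Slate, Slate, Slate, Olive, Magenta, Slate, Slate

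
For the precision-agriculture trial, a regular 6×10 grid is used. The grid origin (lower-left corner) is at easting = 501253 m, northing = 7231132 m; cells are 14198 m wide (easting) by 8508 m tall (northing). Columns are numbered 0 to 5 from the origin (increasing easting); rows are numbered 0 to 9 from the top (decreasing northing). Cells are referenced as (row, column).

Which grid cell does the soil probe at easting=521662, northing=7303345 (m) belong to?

Column index: ⌊(521662 − 501253) / 14198⌋ = ⌊1.437⌋ = 1
Row offset from origin: ⌊(7303345 − 7231132) / 8508⌋ = ⌊8.488⌋ = 8 → row 1 (counted from top)

(1, 1)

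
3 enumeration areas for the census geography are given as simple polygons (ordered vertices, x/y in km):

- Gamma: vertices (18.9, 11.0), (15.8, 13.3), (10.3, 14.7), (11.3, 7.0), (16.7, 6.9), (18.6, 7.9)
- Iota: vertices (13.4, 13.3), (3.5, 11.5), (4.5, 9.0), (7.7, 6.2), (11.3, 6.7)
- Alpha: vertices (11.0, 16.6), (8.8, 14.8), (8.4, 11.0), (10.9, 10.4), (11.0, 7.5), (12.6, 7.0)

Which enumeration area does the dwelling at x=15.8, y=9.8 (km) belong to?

Gamma

Cast a ray rightward from (15.8, 9.8). For each polygon, the edges (by vertex number in listed order) whose endpoints lie on opposite sides of y = 9.8, where each meets that height, and whether that is right or left of the point:
Gamma: 3–4 at x≈10.94 (left), 6–1 at x≈18.78 (right) → 1 crossing.
Iota: 2–3 at x≈4.18 (left), 5–1 at x≈12.29 (left) → 0 crossings.
Alpha: 4–5 at x≈10.92 (left), 6–1 at x≈12.13 (left) → 0 crossings.
Only Gamma has an odd count, so the point is inside Gamma.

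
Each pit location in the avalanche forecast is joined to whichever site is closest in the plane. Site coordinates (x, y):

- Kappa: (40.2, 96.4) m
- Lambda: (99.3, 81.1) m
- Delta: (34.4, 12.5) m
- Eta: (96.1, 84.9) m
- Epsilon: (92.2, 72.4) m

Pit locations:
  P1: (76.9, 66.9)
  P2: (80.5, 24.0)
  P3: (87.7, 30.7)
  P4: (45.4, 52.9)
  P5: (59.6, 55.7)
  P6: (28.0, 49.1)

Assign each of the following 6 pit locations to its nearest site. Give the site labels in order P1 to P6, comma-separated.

Epsilon, Delta, Epsilon, Delta, Epsilon, Delta

P1 → Epsilon (d²=264.34)
P2 → Delta (d²=2257.46)
P3 → Epsilon (d²=1759.14)
P4 → Delta (d²=1753.16)
P5 → Epsilon (d²=1341.65)
P6 → Delta (d²=1380.52)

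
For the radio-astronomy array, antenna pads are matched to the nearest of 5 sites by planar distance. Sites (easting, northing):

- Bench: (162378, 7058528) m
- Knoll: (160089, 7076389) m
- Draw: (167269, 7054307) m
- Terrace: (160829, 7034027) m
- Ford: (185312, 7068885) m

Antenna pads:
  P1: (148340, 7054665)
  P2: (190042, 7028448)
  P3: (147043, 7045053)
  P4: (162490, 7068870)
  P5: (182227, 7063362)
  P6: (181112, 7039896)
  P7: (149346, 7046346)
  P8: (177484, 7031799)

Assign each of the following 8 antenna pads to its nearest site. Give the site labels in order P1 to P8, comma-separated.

Bench, Terrace, Terrace, Knoll, Ford, Draw, Terrace, Terrace

P1 → Bench (d²=211988213.00)
P2 → Terrace (d²=884524610.00)
P3 → Terrace (d²=311626472.00)
P4 → Knoll (d²=62300162.00)
P5 → Ford (d²=40020754.00)
P6 → Draw (d²=399305570.00)
P7 → Terrace (d²=283617050.00)
P8 → Terrace (d²=282353009.00)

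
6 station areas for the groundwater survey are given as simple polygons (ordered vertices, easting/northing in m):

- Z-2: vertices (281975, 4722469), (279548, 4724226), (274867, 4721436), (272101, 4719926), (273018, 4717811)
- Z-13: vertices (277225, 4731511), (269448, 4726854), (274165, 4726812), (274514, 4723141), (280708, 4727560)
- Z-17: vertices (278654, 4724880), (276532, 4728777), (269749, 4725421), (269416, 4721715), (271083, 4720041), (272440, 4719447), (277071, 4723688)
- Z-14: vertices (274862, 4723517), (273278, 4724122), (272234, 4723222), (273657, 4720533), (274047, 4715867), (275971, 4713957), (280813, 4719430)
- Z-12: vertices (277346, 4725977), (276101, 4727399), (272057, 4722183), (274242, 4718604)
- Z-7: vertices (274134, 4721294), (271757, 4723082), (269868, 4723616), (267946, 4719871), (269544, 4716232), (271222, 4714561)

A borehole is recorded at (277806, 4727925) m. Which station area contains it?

Z-13

Cast a ray rightward from (277806, 4727925). For each polygon, the edges (by vertex number in listed order) whose endpoints lie on opposite sides of northing = 4727925, where each meets that height, and whether that is right or left of the point:
Z-2: no edge straddles that height → 0 crossings.
Z-13: 1–2 at easting≈271236.5 (left), 5–1 at easting≈280386.2 (right) → 1 crossing.
Z-17: 1–2 at easting≈276995.9 (left), 2–3 at easting≈274810.0 (left) → 0 crossings.
Z-14: no edge straddles that height → 0 crossings.
Z-12: no edge straddles that height → 0 crossings.
Z-7: no edge straddles that height → 0 crossings.
Only Z-13 has an odd count, so the point is inside Z-13.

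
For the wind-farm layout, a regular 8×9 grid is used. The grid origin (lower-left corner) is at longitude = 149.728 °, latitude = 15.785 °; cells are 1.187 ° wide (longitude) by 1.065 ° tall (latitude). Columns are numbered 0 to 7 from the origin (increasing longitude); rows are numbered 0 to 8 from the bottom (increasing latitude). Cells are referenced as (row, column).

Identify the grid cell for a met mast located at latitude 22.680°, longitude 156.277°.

Column index: ⌊(156.277 − 149.728) / 1.187⌋ = ⌊5.517⌋ = 5
Row offset from origin: ⌊(22.680 − 15.785) / 1.065⌋ = ⌊6.474⌋ = 6 → row 6

(6, 5)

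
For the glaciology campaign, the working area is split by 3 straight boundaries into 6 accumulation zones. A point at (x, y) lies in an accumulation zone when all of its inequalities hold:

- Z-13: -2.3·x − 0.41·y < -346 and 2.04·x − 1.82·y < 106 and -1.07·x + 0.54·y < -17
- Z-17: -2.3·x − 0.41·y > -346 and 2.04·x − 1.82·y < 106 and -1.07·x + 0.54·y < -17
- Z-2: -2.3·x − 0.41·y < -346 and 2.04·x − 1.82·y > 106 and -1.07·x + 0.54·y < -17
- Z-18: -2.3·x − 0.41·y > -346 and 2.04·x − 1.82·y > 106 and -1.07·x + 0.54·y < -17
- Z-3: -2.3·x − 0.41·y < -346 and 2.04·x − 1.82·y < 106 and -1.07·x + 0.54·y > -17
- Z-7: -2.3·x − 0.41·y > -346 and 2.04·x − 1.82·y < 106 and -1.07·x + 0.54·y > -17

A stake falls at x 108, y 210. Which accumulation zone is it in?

Z-7

-2.3·108 − 0.41·210 = -334.500, which is > -346
2.04·108 − 1.82·210 = -161.880, which is < 106
-1.07·108 + 0.54·210 = -2.160, which is > -17
This sign pattern matches Z-7.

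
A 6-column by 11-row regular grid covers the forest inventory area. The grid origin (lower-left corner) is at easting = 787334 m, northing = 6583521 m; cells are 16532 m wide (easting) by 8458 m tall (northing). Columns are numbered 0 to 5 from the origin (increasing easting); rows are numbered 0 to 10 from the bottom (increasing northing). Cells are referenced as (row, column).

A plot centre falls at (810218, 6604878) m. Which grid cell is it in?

Column index: ⌊(810218 − 787334) / 16532⌋ = ⌊1.384⌋ = 1
Row offset from origin: ⌊(6604878 − 6583521) / 8458⌋ = ⌊2.525⌋ = 2 → row 2

(2, 1)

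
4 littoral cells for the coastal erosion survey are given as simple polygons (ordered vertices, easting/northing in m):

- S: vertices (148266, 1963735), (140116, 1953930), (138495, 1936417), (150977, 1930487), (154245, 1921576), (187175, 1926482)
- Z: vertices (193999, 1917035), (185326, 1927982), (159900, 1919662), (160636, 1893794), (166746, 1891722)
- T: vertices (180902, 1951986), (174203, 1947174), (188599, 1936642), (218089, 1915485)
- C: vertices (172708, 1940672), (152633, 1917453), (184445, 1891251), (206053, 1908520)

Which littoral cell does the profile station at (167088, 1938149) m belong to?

S

Cast a ray rightward from (167088, 1938149). For each polygon, the edges (by vertex number in listed order) whose endpoints lie on opposite sides of northing = 1938149, where each meets that height, and whether that is right or left of the point:
S: 2–3 at easting≈138655.3 (left), 6–1 at easting≈174989.4 (right) → 1 crossing.
Z: no edge straddles that height → 0 crossings.
T: 2–3 at easting≈186539.1 (right), 4–1 at easting≈194999.1 (right) → 2 crossings.
C: 1–2 at easting≈170526.6 (right), 4–1 at easting≈175324.6 (right) → 2 crossings.
Only S has an odd count, so the point is inside S.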